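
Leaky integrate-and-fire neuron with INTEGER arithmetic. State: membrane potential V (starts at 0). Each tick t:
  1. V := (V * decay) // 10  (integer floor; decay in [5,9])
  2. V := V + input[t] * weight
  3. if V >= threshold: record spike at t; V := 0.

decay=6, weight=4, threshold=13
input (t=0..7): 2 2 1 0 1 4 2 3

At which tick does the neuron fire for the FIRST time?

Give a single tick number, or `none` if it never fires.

Answer: 5

Derivation:
t=0: input=2 -> V=8
t=1: input=2 -> V=12
t=2: input=1 -> V=11
t=3: input=0 -> V=6
t=4: input=1 -> V=7
t=5: input=4 -> V=0 FIRE
t=6: input=2 -> V=8
t=7: input=3 -> V=0 FIRE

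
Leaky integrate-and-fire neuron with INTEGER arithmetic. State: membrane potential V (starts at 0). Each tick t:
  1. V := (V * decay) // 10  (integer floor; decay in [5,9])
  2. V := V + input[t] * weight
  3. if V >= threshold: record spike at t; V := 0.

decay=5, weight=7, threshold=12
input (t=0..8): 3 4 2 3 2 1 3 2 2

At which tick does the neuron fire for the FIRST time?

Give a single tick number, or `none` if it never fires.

t=0: input=3 -> V=0 FIRE
t=1: input=4 -> V=0 FIRE
t=2: input=2 -> V=0 FIRE
t=3: input=3 -> V=0 FIRE
t=4: input=2 -> V=0 FIRE
t=5: input=1 -> V=7
t=6: input=3 -> V=0 FIRE
t=7: input=2 -> V=0 FIRE
t=8: input=2 -> V=0 FIRE

Answer: 0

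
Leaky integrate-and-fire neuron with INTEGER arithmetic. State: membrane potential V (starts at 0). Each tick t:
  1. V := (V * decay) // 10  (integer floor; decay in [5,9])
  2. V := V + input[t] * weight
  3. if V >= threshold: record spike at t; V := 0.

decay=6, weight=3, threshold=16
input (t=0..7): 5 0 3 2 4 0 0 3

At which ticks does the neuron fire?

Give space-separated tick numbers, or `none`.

t=0: input=5 -> V=15
t=1: input=0 -> V=9
t=2: input=3 -> V=14
t=3: input=2 -> V=14
t=4: input=4 -> V=0 FIRE
t=5: input=0 -> V=0
t=6: input=0 -> V=0
t=7: input=3 -> V=9

Answer: 4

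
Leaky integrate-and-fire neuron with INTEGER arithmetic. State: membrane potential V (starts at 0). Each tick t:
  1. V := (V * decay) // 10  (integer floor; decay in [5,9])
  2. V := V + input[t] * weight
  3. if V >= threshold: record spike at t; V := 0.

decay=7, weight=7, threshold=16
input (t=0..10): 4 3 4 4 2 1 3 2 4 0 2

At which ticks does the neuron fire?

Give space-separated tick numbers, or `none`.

t=0: input=4 -> V=0 FIRE
t=1: input=3 -> V=0 FIRE
t=2: input=4 -> V=0 FIRE
t=3: input=4 -> V=0 FIRE
t=4: input=2 -> V=14
t=5: input=1 -> V=0 FIRE
t=6: input=3 -> V=0 FIRE
t=7: input=2 -> V=14
t=8: input=4 -> V=0 FIRE
t=9: input=0 -> V=0
t=10: input=2 -> V=14

Answer: 0 1 2 3 5 6 8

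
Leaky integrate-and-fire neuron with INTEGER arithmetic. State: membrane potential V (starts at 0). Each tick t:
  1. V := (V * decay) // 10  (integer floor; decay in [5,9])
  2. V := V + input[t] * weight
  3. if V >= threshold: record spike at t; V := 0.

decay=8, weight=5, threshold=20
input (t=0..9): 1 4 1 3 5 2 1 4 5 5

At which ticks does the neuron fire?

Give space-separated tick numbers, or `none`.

t=0: input=1 -> V=5
t=1: input=4 -> V=0 FIRE
t=2: input=1 -> V=5
t=3: input=3 -> V=19
t=4: input=5 -> V=0 FIRE
t=5: input=2 -> V=10
t=6: input=1 -> V=13
t=7: input=4 -> V=0 FIRE
t=8: input=5 -> V=0 FIRE
t=9: input=5 -> V=0 FIRE

Answer: 1 4 7 8 9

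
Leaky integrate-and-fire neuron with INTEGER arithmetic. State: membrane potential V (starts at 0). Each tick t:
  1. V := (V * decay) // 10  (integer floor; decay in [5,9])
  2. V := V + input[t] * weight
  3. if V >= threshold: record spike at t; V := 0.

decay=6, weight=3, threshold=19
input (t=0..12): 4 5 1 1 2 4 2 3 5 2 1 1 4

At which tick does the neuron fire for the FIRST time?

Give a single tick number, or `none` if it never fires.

Answer: 1

Derivation:
t=0: input=4 -> V=12
t=1: input=5 -> V=0 FIRE
t=2: input=1 -> V=3
t=3: input=1 -> V=4
t=4: input=2 -> V=8
t=5: input=4 -> V=16
t=6: input=2 -> V=15
t=7: input=3 -> V=18
t=8: input=5 -> V=0 FIRE
t=9: input=2 -> V=6
t=10: input=1 -> V=6
t=11: input=1 -> V=6
t=12: input=4 -> V=15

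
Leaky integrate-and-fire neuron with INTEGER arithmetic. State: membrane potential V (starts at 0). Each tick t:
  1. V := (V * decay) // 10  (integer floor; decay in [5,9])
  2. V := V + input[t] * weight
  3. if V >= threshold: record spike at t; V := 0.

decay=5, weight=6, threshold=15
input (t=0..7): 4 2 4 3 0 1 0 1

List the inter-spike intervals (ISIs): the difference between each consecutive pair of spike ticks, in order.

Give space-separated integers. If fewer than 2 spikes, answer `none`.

t=0: input=4 -> V=0 FIRE
t=1: input=2 -> V=12
t=2: input=4 -> V=0 FIRE
t=3: input=3 -> V=0 FIRE
t=4: input=0 -> V=0
t=5: input=1 -> V=6
t=6: input=0 -> V=3
t=7: input=1 -> V=7

Answer: 2 1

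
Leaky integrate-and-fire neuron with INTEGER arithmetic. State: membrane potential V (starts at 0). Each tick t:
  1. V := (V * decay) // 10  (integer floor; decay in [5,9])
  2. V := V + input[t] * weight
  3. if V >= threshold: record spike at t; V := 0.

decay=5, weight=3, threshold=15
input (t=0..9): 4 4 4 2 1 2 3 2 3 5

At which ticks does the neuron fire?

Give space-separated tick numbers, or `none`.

Answer: 1 8 9

Derivation:
t=0: input=4 -> V=12
t=1: input=4 -> V=0 FIRE
t=2: input=4 -> V=12
t=3: input=2 -> V=12
t=4: input=1 -> V=9
t=5: input=2 -> V=10
t=6: input=3 -> V=14
t=7: input=2 -> V=13
t=8: input=3 -> V=0 FIRE
t=9: input=5 -> V=0 FIRE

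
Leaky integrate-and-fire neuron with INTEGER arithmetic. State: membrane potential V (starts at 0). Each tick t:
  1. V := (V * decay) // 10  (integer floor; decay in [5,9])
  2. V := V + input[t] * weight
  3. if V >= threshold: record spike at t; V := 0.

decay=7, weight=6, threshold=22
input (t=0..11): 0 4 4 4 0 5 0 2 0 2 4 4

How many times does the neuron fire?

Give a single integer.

Answer: 6

Derivation:
t=0: input=0 -> V=0
t=1: input=4 -> V=0 FIRE
t=2: input=4 -> V=0 FIRE
t=3: input=4 -> V=0 FIRE
t=4: input=0 -> V=0
t=5: input=5 -> V=0 FIRE
t=6: input=0 -> V=0
t=7: input=2 -> V=12
t=8: input=0 -> V=8
t=9: input=2 -> V=17
t=10: input=4 -> V=0 FIRE
t=11: input=4 -> V=0 FIRE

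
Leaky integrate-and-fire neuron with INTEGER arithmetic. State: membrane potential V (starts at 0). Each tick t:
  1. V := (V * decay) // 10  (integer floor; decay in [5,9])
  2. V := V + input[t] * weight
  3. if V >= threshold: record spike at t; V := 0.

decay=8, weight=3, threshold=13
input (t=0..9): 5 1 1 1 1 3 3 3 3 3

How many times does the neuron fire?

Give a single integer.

Answer: 4

Derivation:
t=0: input=5 -> V=0 FIRE
t=1: input=1 -> V=3
t=2: input=1 -> V=5
t=3: input=1 -> V=7
t=4: input=1 -> V=8
t=5: input=3 -> V=0 FIRE
t=6: input=3 -> V=9
t=7: input=3 -> V=0 FIRE
t=8: input=3 -> V=9
t=9: input=3 -> V=0 FIRE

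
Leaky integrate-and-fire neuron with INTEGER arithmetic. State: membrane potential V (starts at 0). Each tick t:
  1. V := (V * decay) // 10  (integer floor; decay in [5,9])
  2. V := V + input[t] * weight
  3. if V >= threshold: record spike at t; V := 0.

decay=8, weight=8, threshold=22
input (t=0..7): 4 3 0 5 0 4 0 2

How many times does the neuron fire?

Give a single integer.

t=0: input=4 -> V=0 FIRE
t=1: input=3 -> V=0 FIRE
t=2: input=0 -> V=0
t=3: input=5 -> V=0 FIRE
t=4: input=0 -> V=0
t=5: input=4 -> V=0 FIRE
t=6: input=0 -> V=0
t=7: input=2 -> V=16

Answer: 4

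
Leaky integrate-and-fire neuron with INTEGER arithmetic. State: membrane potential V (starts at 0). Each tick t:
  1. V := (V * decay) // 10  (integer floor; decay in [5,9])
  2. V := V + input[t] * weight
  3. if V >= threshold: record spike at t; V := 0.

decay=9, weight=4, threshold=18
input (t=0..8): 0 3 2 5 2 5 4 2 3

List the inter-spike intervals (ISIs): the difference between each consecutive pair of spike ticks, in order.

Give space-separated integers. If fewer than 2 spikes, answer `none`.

Answer: 1 2 2

Derivation:
t=0: input=0 -> V=0
t=1: input=3 -> V=12
t=2: input=2 -> V=0 FIRE
t=3: input=5 -> V=0 FIRE
t=4: input=2 -> V=8
t=5: input=5 -> V=0 FIRE
t=6: input=4 -> V=16
t=7: input=2 -> V=0 FIRE
t=8: input=3 -> V=12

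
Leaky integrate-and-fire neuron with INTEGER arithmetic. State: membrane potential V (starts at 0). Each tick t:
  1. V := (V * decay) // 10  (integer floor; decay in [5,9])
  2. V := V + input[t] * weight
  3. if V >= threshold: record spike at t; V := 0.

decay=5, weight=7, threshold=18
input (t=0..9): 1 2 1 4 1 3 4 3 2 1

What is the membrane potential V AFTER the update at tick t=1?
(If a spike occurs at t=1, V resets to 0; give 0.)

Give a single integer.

Answer: 17

Derivation:
t=0: input=1 -> V=7
t=1: input=2 -> V=17
t=2: input=1 -> V=15
t=3: input=4 -> V=0 FIRE
t=4: input=1 -> V=7
t=5: input=3 -> V=0 FIRE
t=6: input=4 -> V=0 FIRE
t=7: input=3 -> V=0 FIRE
t=8: input=2 -> V=14
t=9: input=1 -> V=14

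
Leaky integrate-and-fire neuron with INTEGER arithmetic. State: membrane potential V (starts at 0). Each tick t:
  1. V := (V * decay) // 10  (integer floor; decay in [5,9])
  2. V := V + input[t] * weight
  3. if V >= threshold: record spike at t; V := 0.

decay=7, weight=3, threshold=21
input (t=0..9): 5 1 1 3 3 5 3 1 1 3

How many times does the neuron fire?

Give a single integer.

Answer: 1

Derivation:
t=0: input=5 -> V=15
t=1: input=1 -> V=13
t=2: input=1 -> V=12
t=3: input=3 -> V=17
t=4: input=3 -> V=20
t=5: input=5 -> V=0 FIRE
t=6: input=3 -> V=9
t=7: input=1 -> V=9
t=8: input=1 -> V=9
t=9: input=3 -> V=15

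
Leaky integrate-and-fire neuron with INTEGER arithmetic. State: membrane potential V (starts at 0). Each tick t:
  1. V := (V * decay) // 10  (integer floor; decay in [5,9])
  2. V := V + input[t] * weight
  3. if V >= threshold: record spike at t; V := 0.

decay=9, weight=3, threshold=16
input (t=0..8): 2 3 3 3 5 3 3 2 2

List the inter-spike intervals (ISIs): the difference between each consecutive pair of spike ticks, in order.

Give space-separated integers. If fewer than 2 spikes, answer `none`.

Answer: 2 2

Derivation:
t=0: input=2 -> V=6
t=1: input=3 -> V=14
t=2: input=3 -> V=0 FIRE
t=3: input=3 -> V=9
t=4: input=5 -> V=0 FIRE
t=5: input=3 -> V=9
t=6: input=3 -> V=0 FIRE
t=7: input=2 -> V=6
t=8: input=2 -> V=11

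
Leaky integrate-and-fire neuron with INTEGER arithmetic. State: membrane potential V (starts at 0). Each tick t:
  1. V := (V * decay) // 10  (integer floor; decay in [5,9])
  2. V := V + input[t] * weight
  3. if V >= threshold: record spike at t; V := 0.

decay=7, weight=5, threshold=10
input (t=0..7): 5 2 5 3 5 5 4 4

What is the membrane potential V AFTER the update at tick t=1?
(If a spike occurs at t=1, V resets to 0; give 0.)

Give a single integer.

t=0: input=5 -> V=0 FIRE
t=1: input=2 -> V=0 FIRE
t=2: input=5 -> V=0 FIRE
t=3: input=3 -> V=0 FIRE
t=4: input=5 -> V=0 FIRE
t=5: input=5 -> V=0 FIRE
t=6: input=4 -> V=0 FIRE
t=7: input=4 -> V=0 FIRE

Answer: 0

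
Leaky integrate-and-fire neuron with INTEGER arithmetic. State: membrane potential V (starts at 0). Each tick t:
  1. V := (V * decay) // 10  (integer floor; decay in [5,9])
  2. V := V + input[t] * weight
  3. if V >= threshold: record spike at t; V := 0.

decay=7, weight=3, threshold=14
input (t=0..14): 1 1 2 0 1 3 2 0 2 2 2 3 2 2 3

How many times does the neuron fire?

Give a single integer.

t=0: input=1 -> V=3
t=1: input=1 -> V=5
t=2: input=2 -> V=9
t=3: input=0 -> V=6
t=4: input=1 -> V=7
t=5: input=3 -> V=13
t=6: input=2 -> V=0 FIRE
t=7: input=0 -> V=0
t=8: input=2 -> V=6
t=9: input=2 -> V=10
t=10: input=2 -> V=13
t=11: input=3 -> V=0 FIRE
t=12: input=2 -> V=6
t=13: input=2 -> V=10
t=14: input=3 -> V=0 FIRE

Answer: 3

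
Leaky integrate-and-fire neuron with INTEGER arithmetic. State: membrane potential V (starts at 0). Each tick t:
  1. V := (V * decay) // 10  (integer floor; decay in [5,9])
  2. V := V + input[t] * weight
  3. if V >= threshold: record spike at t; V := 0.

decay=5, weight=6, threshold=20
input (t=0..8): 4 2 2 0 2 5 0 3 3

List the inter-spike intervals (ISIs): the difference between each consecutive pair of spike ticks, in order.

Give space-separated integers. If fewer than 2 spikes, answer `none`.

Answer: 5 3

Derivation:
t=0: input=4 -> V=0 FIRE
t=1: input=2 -> V=12
t=2: input=2 -> V=18
t=3: input=0 -> V=9
t=4: input=2 -> V=16
t=5: input=5 -> V=0 FIRE
t=6: input=0 -> V=0
t=7: input=3 -> V=18
t=8: input=3 -> V=0 FIRE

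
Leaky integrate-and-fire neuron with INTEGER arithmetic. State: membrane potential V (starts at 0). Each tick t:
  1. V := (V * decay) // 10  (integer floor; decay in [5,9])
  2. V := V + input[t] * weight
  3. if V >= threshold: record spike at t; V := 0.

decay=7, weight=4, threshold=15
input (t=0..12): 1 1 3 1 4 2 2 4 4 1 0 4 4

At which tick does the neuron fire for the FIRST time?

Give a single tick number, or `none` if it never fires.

Answer: 2

Derivation:
t=0: input=1 -> V=4
t=1: input=1 -> V=6
t=2: input=3 -> V=0 FIRE
t=3: input=1 -> V=4
t=4: input=4 -> V=0 FIRE
t=5: input=2 -> V=8
t=6: input=2 -> V=13
t=7: input=4 -> V=0 FIRE
t=8: input=4 -> V=0 FIRE
t=9: input=1 -> V=4
t=10: input=0 -> V=2
t=11: input=4 -> V=0 FIRE
t=12: input=4 -> V=0 FIRE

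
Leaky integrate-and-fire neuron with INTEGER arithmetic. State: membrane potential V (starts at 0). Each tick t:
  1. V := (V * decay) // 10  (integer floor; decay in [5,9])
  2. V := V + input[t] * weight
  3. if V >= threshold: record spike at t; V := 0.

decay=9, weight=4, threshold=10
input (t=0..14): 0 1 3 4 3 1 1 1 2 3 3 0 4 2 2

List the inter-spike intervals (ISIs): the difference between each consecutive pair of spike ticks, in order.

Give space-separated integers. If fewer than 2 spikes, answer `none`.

Answer: 1 1 3 2 1 2 2

Derivation:
t=0: input=0 -> V=0
t=1: input=1 -> V=4
t=2: input=3 -> V=0 FIRE
t=3: input=4 -> V=0 FIRE
t=4: input=3 -> V=0 FIRE
t=5: input=1 -> V=4
t=6: input=1 -> V=7
t=7: input=1 -> V=0 FIRE
t=8: input=2 -> V=8
t=9: input=3 -> V=0 FIRE
t=10: input=3 -> V=0 FIRE
t=11: input=0 -> V=0
t=12: input=4 -> V=0 FIRE
t=13: input=2 -> V=8
t=14: input=2 -> V=0 FIRE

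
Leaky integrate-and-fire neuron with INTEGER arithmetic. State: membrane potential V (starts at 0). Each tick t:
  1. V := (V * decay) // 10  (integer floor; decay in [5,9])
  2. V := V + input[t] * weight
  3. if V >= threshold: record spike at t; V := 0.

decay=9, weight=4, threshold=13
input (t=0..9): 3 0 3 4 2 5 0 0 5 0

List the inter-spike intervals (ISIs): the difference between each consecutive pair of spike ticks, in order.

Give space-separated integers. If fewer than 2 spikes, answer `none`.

t=0: input=3 -> V=12
t=1: input=0 -> V=10
t=2: input=3 -> V=0 FIRE
t=3: input=4 -> V=0 FIRE
t=4: input=2 -> V=8
t=5: input=5 -> V=0 FIRE
t=6: input=0 -> V=0
t=7: input=0 -> V=0
t=8: input=5 -> V=0 FIRE
t=9: input=0 -> V=0

Answer: 1 2 3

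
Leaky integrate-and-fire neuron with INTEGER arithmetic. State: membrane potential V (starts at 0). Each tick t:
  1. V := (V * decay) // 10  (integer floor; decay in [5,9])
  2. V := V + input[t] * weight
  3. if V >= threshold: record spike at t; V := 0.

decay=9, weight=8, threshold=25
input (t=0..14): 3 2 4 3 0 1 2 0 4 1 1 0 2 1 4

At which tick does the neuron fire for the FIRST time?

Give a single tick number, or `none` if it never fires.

t=0: input=3 -> V=24
t=1: input=2 -> V=0 FIRE
t=2: input=4 -> V=0 FIRE
t=3: input=3 -> V=24
t=4: input=0 -> V=21
t=5: input=1 -> V=0 FIRE
t=6: input=2 -> V=16
t=7: input=0 -> V=14
t=8: input=4 -> V=0 FIRE
t=9: input=1 -> V=8
t=10: input=1 -> V=15
t=11: input=0 -> V=13
t=12: input=2 -> V=0 FIRE
t=13: input=1 -> V=8
t=14: input=4 -> V=0 FIRE

Answer: 1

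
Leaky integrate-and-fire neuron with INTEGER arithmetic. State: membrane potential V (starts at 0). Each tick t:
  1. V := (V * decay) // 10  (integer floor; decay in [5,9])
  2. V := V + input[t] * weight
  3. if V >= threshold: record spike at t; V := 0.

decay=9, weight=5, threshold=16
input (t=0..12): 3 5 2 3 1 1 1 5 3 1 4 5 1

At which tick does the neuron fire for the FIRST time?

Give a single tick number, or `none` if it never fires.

t=0: input=3 -> V=15
t=1: input=5 -> V=0 FIRE
t=2: input=2 -> V=10
t=3: input=3 -> V=0 FIRE
t=4: input=1 -> V=5
t=5: input=1 -> V=9
t=6: input=1 -> V=13
t=7: input=5 -> V=0 FIRE
t=8: input=3 -> V=15
t=9: input=1 -> V=0 FIRE
t=10: input=4 -> V=0 FIRE
t=11: input=5 -> V=0 FIRE
t=12: input=1 -> V=5

Answer: 1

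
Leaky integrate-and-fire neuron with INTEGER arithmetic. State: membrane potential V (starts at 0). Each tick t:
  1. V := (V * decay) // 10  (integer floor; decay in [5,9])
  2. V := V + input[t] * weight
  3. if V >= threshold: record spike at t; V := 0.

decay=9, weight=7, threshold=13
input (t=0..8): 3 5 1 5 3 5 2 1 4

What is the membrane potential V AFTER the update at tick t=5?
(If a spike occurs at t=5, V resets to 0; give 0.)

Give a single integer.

t=0: input=3 -> V=0 FIRE
t=1: input=5 -> V=0 FIRE
t=2: input=1 -> V=7
t=3: input=5 -> V=0 FIRE
t=4: input=3 -> V=0 FIRE
t=5: input=5 -> V=0 FIRE
t=6: input=2 -> V=0 FIRE
t=7: input=1 -> V=7
t=8: input=4 -> V=0 FIRE

Answer: 0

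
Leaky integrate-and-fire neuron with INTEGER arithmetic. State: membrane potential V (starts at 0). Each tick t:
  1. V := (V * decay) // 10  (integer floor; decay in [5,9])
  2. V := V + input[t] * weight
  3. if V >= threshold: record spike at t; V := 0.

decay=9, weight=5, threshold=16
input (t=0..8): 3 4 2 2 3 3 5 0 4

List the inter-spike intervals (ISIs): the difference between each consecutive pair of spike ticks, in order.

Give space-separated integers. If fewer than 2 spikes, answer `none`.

Answer: 2 2 1 2

Derivation:
t=0: input=3 -> V=15
t=1: input=4 -> V=0 FIRE
t=2: input=2 -> V=10
t=3: input=2 -> V=0 FIRE
t=4: input=3 -> V=15
t=5: input=3 -> V=0 FIRE
t=6: input=5 -> V=0 FIRE
t=7: input=0 -> V=0
t=8: input=4 -> V=0 FIRE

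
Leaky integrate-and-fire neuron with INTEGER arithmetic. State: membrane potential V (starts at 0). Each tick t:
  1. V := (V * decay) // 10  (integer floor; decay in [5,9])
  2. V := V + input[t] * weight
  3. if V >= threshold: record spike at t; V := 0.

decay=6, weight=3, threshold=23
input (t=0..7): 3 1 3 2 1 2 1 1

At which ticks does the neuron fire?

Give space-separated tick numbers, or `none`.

t=0: input=3 -> V=9
t=1: input=1 -> V=8
t=2: input=3 -> V=13
t=3: input=2 -> V=13
t=4: input=1 -> V=10
t=5: input=2 -> V=12
t=6: input=1 -> V=10
t=7: input=1 -> V=9

Answer: none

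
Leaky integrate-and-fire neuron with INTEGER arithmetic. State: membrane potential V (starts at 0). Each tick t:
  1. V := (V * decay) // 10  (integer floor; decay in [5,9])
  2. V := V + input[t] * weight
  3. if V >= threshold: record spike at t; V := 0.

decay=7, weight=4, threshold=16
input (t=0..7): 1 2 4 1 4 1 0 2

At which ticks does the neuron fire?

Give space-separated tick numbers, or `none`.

t=0: input=1 -> V=4
t=1: input=2 -> V=10
t=2: input=4 -> V=0 FIRE
t=3: input=1 -> V=4
t=4: input=4 -> V=0 FIRE
t=5: input=1 -> V=4
t=6: input=0 -> V=2
t=7: input=2 -> V=9

Answer: 2 4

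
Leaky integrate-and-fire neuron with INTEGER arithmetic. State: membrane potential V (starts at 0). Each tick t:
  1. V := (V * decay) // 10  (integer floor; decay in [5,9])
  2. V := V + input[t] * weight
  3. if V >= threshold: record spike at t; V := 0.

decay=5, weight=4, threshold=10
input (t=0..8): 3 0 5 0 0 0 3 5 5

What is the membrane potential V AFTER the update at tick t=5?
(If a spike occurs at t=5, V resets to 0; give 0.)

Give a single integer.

Answer: 0

Derivation:
t=0: input=3 -> V=0 FIRE
t=1: input=0 -> V=0
t=2: input=5 -> V=0 FIRE
t=3: input=0 -> V=0
t=4: input=0 -> V=0
t=5: input=0 -> V=0
t=6: input=3 -> V=0 FIRE
t=7: input=5 -> V=0 FIRE
t=8: input=5 -> V=0 FIRE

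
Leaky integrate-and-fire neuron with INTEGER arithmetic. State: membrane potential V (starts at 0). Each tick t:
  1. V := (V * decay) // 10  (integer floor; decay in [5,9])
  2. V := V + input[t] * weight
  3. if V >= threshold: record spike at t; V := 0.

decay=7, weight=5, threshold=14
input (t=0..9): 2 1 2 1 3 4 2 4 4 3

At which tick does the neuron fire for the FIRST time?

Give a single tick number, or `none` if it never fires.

Answer: 2

Derivation:
t=0: input=2 -> V=10
t=1: input=1 -> V=12
t=2: input=2 -> V=0 FIRE
t=3: input=1 -> V=5
t=4: input=3 -> V=0 FIRE
t=5: input=4 -> V=0 FIRE
t=6: input=2 -> V=10
t=7: input=4 -> V=0 FIRE
t=8: input=4 -> V=0 FIRE
t=9: input=3 -> V=0 FIRE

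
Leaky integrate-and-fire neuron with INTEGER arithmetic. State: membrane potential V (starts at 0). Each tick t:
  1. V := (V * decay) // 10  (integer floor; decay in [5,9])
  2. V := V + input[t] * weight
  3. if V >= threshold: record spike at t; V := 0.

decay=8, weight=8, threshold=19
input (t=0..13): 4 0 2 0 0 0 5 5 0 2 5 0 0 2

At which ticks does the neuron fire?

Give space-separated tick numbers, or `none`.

Answer: 0 6 7 10

Derivation:
t=0: input=4 -> V=0 FIRE
t=1: input=0 -> V=0
t=2: input=2 -> V=16
t=3: input=0 -> V=12
t=4: input=0 -> V=9
t=5: input=0 -> V=7
t=6: input=5 -> V=0 FIRE
t=7: input=5 -> V=0 FIRE
t=8: input=0 -> V=0
t=9: input=2 -> V=16
t=10: input=5 -> V=0 FIRE
t=11: input=0 -> V=0
t=12: input=0 -> V=0
t=13: input=2 -> V=16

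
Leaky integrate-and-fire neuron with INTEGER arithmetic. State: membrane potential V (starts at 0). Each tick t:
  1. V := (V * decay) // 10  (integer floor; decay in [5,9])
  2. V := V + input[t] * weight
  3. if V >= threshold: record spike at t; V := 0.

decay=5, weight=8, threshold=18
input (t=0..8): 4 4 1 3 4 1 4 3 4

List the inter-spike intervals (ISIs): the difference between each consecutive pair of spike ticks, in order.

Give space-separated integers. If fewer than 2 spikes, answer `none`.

t=0: input=4 -> V=0 FIRE
t=1: input=4 -> V=0 FIRE
t=2: input=1 -> V=8
t=3: input=3 -> V=0 FIRE
t=4: input=4 -> V=0 FIRE
t=5: input=1 -> V=8
t=6: input=4 -> V=0 FIRE
t=7: input=3 -> V=0 FIRE
t=8: input=4 -> V=0 FIRE

Answer: 1 2 1 2 1 1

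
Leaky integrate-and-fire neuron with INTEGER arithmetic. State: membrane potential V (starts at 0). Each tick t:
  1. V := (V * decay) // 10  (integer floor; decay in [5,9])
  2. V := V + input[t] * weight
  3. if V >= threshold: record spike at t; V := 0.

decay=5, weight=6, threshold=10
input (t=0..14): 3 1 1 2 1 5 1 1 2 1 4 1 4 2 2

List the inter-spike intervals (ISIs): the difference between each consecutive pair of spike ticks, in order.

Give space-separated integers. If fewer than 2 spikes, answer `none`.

t=0: input=3 -> V=0 FIRE
t=1: input=1 -> V=6
t=2: input=1 -> V=9
t=3: input=2 -> V=0 FIRE
t=4: input=1 -> V=6
t=5: input=5 -> V=0 FIRE
t=6: input=1 -> V=6
t=7: input=1 -> V=9
t=8: input=2 -> V=0 FIRE
t=9: input=1 -> V=6
t=10: input=4 -> V=0 FIRE
t=11: input=1 -> V=6
t=12: input=4 -> V=0 FIRE
t=13: input=2 -> V=0 FIRE
t=14: input=2 -> V=0 FIRE

Answer: 3 2 3 2 2 1 1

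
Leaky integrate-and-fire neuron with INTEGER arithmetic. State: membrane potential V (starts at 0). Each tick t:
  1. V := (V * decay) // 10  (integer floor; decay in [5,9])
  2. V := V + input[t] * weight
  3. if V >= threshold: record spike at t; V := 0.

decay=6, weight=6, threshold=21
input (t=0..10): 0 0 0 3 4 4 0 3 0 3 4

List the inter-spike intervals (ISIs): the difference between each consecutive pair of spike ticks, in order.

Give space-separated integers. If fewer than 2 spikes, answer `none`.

Answer: 1 4 1

Derivation:
t=0: input=0 -> V=0
t=1: input=0 -> V=0
t=2: input=0 -> V=0
t=3: input=3 -> V=18
t=4: input=4 -> V=0 FIRE
t=5: input=4 -> V=0 FIRE
t=6: input=0 -> V=0
t=7: input=3 -> V=18
t=8: input=0 -> V=10
t=9: input=3 -> V=0 FIRE
t=10: input=4 -> V=0 FIRE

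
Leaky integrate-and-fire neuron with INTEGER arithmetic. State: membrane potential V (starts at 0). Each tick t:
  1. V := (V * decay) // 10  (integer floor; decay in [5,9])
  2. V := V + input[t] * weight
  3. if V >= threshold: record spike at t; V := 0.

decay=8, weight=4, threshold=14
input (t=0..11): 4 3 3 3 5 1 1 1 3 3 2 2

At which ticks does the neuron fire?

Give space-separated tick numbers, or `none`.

Answer: 0 2 4 8 10

Derivation:
t=0: input=4 -> V=0 FIRE
t=1: input=3 -> V=12
t=2: input=3 -> V=0 FIRE
t=3: input=3 -> V=12
t=4: input=5 -> V=0 FIRE
t=5: input=1 -> V=4
t=6: input=1 -> V=7
t=7: input=1 -> V=9
t=8: input=3 -> V=0 FIRE
t=9: input=3 -> V=12
t=10: input=2 -> V=0 FIRE
t=11: input=2 -> V=8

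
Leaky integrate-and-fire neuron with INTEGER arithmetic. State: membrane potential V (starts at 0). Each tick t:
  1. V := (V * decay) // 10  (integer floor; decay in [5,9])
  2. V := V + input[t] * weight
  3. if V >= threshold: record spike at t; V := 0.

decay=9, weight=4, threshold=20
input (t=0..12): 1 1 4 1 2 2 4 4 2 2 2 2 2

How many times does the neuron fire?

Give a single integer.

Answer: 4

Derivation:
t=0: input=1 -> V=4
t=1: input=1 -> V=7
t=2: input=4 -> V=0 FIRE
t=3: input=1 -> V=4
t=4: input=2 -> V=11
t=5: input=2 -> V=17
t=6: input=4 -> V=0 FIRE
t=7: input=4 -> V=16
t=8: input=2 -> V=0 FIRE
t=9: input=2 -> V=8
t=10: input=2 -> V=15
t=11: input=2 -> V=0 FIRE
t=12: input=2 -> V=8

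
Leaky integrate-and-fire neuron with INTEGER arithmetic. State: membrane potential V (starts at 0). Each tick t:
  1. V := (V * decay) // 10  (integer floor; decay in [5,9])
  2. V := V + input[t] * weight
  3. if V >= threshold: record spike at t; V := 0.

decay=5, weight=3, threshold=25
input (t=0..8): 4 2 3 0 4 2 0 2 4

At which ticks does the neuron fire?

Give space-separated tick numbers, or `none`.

Answer: none

Derivation:
t=0: input=4 -> V=12
t=1: input=2 -> V=12
t=2: input=3 -> V=15
t=3: input=0 -> V=7
t=4: input=4 -> V=15
t=5: input=2 -> V=13
t=6: input=0 -> V=6
t=7: input=2 -> V=9
t=8: input=4 -> V=16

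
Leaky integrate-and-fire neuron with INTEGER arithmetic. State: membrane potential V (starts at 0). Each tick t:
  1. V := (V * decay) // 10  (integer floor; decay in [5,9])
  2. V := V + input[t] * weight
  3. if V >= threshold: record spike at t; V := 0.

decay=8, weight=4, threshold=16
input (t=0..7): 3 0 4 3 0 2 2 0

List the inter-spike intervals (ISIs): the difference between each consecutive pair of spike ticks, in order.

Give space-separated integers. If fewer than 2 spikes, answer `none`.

Answer: 4

Derivation:
t=0: input=3 -> V=12
t=1: input=0 -> V=9
t=2: input=4 -> V=0 FIRE
t=3: input=3 -> V=12
t=4: input=0 -> V=9
t=5: input=2 -> V=15
t=6: input=2 -> V=0 FIRE
t=7: input=0 -> V=0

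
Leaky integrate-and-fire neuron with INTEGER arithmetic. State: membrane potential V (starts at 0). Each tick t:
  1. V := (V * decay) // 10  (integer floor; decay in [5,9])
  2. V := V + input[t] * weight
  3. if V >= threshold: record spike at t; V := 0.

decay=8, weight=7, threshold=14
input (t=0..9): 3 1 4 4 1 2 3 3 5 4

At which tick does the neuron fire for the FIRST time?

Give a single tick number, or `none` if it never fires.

t=0: input=3 -> V=0 FIRE
t=1: input=1 -> V=7
t=2: input=4 -> V=0 FIRE
t=3: input=4 -> V=0 FIRE
t=4: input=1 -> V=7
t=5: input=2 -> V=0 FIRE
t=6: input=3 -> V=0 FIRE
t=7: input=3 -> V=0 FIRE
t=8: input=5 -> V=0 FIRE
t=9: input=4 -> V=0 FIRE

Answer: 0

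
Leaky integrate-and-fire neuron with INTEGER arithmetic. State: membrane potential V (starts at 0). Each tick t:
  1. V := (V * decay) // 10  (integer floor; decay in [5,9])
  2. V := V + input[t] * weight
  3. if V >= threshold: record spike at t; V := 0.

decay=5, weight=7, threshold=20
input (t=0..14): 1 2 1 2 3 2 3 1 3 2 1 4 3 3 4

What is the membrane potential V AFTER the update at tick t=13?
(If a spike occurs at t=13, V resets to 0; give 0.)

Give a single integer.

Answer: 0

Derivation:
t=0: input=1 -> V=7
t=1: input=2 -> V=17
t=2: input=1 -> V=15
t=3: input=2 -> V=0 FIRE
t=4: input=3 -> V=0 FIRE
t=5: input=2 -> V=14
t=6: input=3 -> V=0 FIRE
t=7: input=1 -> V=7
t=8: input=3 -> V=0 FIRE
t=9: input=2 -> V=14
t=10: input=1 -> V=14
t=11: input=4 -> V=0 FIRE
t=12: input=3 -> V=0 FIRE
t=13: input=3 -> V=0 FIRE
t=14: input=4 -> V=0 FIRE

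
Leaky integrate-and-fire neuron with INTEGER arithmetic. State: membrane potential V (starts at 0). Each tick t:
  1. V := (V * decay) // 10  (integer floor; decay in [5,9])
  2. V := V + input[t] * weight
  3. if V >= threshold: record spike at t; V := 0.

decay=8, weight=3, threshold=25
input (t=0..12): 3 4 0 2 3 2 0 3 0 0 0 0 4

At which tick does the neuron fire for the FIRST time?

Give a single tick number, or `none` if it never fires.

t=0: input=3 -> V=9
t=1: input=4 -> V=19
t=2: input=0 -> V=15
t=3: input=2 -> V=18
t=4: input=3 -> V=23
t=5: input=2 -> V=24
t=6: input=0 -> V=19
t=7: input=3 -> V=24
t=8: input=0 -> V=19
t=9: input=0 -> V=15
t=10: input=0 -> V=12
t=11: input=0 -> V=9
t=12: input=4 -> V=19

Answer: none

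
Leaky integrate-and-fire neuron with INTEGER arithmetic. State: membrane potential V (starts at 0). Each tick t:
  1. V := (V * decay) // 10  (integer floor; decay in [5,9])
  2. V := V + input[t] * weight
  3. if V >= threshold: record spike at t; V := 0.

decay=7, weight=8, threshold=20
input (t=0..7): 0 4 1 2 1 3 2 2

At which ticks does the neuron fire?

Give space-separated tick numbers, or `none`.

t=0: input=0 -> V=0
t=1: input=4 -> V=0 FIRE
t=2: input=1 -> V=8
t=3: input=2 -> V=0 FIRE
t=4: input=1 -> V=8
t=5: input=3 -> V=0 FIRE
t=6: input=2 -> V=16
t=7: input=2 -> V=0 FIRE

Answer: 1 3 5 7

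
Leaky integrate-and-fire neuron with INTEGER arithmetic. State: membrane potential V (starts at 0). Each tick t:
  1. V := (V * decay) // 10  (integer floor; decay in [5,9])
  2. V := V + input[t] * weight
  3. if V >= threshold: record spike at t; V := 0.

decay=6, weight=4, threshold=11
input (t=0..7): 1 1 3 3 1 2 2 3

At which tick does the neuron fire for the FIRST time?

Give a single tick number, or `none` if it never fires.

Answer: 2

Derivation:
t=0: input=1 -> V=4
t=1: input=1 -> V=6
t=2: input=3 -> V=0 FIRE
t=3: input=3 -> V=0 FIRE
t=4: input=1 -> V=4
t=5: input=2 -> V=10
t=6: input=2 -> V=0 FIRE
t=7: input=3 -> V=0 FIRE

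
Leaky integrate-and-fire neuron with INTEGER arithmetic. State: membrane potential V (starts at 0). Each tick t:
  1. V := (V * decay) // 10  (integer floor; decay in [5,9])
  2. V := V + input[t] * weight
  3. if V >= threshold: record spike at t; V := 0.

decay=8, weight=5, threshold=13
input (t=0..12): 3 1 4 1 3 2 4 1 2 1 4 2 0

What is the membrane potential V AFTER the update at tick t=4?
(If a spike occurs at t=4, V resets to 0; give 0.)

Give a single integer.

t=0: input=3 -> V=0 FIRE
t=1: input=1 -> V=5
t=2: input=4 -> V=0 FIRE
t=3: input=1 -> V=5
t=4: input=3 -> V=0 FIRE
t=5: input=2 -> V=10
t=6: input=4 -> V=0 FIRE
t=7: input=1 -> V=5
t=8: input=2 -> V=0 FIRE
t=9: input=1 -> V=5
t=10: input=4 -> V=0 FIRE
t=11: input=2 -> V=10
t=12: input=0 -> V=8

Answer: 0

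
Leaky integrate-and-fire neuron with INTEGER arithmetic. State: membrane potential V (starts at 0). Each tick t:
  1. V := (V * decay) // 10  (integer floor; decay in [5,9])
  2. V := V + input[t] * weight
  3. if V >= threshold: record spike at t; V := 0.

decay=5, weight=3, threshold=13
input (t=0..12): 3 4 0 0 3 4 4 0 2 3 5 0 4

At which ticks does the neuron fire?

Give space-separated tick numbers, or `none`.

Answer: 1 5 9 10

Derivation:
t=0: input=3 -> V=9
t=1: input=4 -> V=0 FIRE
t=2: input=0 -> V=0
t=3: input=0 -> V=0
t=4: input=3 -> V=9
t=5: input=4 -> V=0 FIRE
t=6: input=4 -> V=12
t=7: input=0 -> V=6
t=8: input=2 -> V=9
t=9: input=3 -> V=0 FIRE
t=10: input=5 -> V=0 FIRE
t=11: input=0 -> V=0
t=12: input=4 -> V=12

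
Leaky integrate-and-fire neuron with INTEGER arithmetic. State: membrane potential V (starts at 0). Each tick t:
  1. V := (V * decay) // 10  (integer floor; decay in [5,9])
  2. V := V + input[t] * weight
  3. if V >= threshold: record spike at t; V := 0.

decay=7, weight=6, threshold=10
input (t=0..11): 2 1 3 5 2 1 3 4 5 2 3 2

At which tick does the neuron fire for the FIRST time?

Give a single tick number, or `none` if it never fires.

t=0: input=2 -> V=0 FIRE
t=1: input=1 -> V=6
t=2: input=3 -> V=0 FIRE
t=3: input=5 -> V=0 FIRE
t=4: input=2 -> V=0 FIRE
t=5: input=1 -> V=6
t=6: input=3 -> V=0 FIRE
t=7: input=4 -> V=0 FIRE
t=8: input=5 -> V=0 FIRE
t=9: input=2 -> V=0 FIRE
t=10: input=3 -> V=0 FIRE
t=11: input=2 -> V=0 FIRE

Answer: 0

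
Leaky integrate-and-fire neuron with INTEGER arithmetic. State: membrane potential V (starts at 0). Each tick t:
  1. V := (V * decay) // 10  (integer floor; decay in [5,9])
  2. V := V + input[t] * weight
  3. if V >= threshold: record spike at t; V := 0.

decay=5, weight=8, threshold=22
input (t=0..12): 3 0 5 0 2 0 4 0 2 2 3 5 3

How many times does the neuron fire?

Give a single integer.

t=0: input=3 -> V=0 FIRE
t=1: input=0 -> V=0
t=2: input=5 -> V=0 FIRE
t=3: input=0 -> V=0
t=4: input=2 -> V=16
t=5: input=0 -> V=8
t=6: input=4 -> V=0 FIRE
t=7: input=0 -> V=0
t=8: input=2 -> V=16
t=9: input=2 -> V=0 FIRE
t=10: input=3 -> V=0 FIRE
t=11: input=5 -> V=0 FIRE
t=12: input=3 -> V=0 FIRE

Answer: 7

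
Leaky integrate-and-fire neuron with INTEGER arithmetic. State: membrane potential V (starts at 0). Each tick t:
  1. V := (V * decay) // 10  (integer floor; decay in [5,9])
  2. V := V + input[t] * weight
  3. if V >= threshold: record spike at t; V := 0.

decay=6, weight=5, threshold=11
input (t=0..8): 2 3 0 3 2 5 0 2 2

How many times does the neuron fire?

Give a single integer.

t=0: input=2 -> V=10
t=1: input=3 -> V=0 FIRE
t=2: input=0 -> V=0
t=3: input=3 -> V=0 FIRE
t=4: input=2 -> V=10
t=5: input=5 -> V=0 FIRE
t=6: input=0 -> V=0
t=7: input=2 -> V=10
t=8: input=2 -> V=0 FIRE

Answer: 4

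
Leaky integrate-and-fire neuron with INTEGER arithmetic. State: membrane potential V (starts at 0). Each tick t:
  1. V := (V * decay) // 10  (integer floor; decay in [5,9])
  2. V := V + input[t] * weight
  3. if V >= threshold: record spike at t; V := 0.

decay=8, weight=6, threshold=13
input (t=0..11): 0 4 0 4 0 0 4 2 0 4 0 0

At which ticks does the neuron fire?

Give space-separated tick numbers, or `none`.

t=0: input=0 -> V=0
t=1: input=4 -> V=0 FIRE
t=2: input=0 -> V=0
t=3: input=4 -> V=0 FIRE
t=4: input=0 -> V=0
t=5: input=0 -> V=0
t=6: input=4 -> V=0 FIRE
t=7: input=2 -> V=12
t=8: input=0 -> V=9
t=9: input=4 -> V=0 FIRE
t=10: input=0 -> V=0
t=11: input=0 -> V=0

Answer: 1 3 6 9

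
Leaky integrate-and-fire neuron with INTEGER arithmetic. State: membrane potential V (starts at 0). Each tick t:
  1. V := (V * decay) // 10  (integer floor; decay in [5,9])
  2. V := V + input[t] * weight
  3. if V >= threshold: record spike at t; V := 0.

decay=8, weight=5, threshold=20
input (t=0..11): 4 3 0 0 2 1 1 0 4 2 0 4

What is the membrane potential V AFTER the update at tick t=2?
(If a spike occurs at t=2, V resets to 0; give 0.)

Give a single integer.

Answer: 12

Derivation:
t=0: input=4 -> V=0 FIRE
t=1: input=3 -> V=15
t=2: input=0 -> V=12
t=3: input=0 -> V=9
t=4: input=2 -> V=17
t=5: input=1 -> V=18
t=6: input=1 -> V=19
t=7: input=0 -> V=15
t=8: input=4 -> V=0 FIRE
t=9: input=2 -> V=10
t=10: input=0 -> V=8
t=11: input=4 -> V=0 FIRE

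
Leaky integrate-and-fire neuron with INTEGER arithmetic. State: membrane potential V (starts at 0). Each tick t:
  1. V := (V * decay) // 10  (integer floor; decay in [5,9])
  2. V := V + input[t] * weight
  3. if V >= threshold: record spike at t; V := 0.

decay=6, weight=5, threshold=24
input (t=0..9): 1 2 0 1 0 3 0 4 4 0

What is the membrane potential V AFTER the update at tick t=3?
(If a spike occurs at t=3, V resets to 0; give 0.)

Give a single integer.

t=0: input=1 -> V=5
t=1: input=2 -> V=13
t=2: input=0 -> V=7
t=3: input=1 -> V=9
t=4: input=0 -> V=5
t=5: input=3 -> V=18
t=6: input=0 -> V=10
t=7: input=4 -> V=0 FIRE
t=8: input=4 -> V=20
t=9: input=0 -> V=12

Answer: 9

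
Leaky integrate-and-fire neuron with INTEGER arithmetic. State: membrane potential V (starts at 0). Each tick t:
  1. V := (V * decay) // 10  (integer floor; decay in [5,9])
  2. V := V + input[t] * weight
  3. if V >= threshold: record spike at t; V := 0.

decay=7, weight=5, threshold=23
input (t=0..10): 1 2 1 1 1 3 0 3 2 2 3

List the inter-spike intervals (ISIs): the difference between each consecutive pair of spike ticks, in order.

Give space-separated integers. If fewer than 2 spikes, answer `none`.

Answer: 4

Derivation:
t=0: input=1 -> V=5
t=1: input=2 -> V=13
t=2: input=1 -> V=14
t=3: input=1 -> V=14
t=4: input=1 -> V=14
t=5: input=3 -> V=0 FIRE
t=6: input=0 -> V=0
t=7: input=3 -> V=15
t=8: input=2 -> V=20
t=9: input=2 -> V=0 FIRE
t=10: input=3 -> V=15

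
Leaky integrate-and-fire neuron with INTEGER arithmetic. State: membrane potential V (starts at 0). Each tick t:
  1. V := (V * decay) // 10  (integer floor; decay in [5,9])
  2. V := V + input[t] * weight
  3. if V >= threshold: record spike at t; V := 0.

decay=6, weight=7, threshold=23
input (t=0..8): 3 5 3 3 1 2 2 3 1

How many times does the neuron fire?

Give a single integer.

t=0: input=3 -> V=21
t=1: input=5 -> V=0 FIRE
t=2: input=3 -> V=21
t=3: input=3 -> V=0 FIRE
t=4: input=1 -> V=7
t=5: input=2 -> V=18
t=6: input=2 -> V=0 FIRE
t=7: input=3 -> V=21
t=8: input=1 -> V=19

Answer: 3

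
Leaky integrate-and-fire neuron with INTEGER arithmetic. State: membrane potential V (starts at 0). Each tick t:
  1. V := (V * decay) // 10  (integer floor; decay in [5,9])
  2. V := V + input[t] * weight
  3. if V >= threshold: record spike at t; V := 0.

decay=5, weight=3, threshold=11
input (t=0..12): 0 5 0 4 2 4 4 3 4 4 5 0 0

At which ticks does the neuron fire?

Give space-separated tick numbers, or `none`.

t=0: input=0 -> V=0
t=1: input=5 -> V=0 FIRE
t=2: input=0 -> V=0
t=3: input=4 -> V=0 FIRE
t=4: input=2 -> V=6
t=5: input=4 -> V=0 FIRE
t=6: input=4 -> V=0 FIRE
t=7: input=3 -> V=9
t=8: input=4 -> V=0 FIRE
t=9: input=4 -> V=0 FIRE
t=10: input=5 -> V=0 FIRE
t=11: input=0 -> V=0
t=12: input=0 -> V=0

Answer: 1 3 5 6 8 9 10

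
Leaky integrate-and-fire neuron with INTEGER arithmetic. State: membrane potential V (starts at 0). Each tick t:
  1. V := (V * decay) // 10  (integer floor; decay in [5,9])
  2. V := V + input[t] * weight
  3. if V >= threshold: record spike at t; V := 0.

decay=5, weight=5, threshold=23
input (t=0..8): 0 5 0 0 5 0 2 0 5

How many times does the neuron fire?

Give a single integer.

Answer: 3

Derivation:
t=0: input=0 -> V=0
t=1: input=5 -> V=0 FIRE
t=2: input=0 -> V=0
t=3: input=0 -> V=0
t=4: input=5 -> V=0 FIRE
t=5: input=0 -> V=0
t=6: input=2 -> V=10
t=7: input=0 -> V=5
t=8: input=5 -> V=0 FIRE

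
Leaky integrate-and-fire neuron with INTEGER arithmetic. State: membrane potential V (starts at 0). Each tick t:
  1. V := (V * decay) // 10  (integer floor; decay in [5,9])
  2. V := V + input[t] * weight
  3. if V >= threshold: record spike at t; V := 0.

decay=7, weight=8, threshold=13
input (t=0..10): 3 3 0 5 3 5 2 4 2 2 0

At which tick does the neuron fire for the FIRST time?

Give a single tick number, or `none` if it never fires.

t=0: input=3 -> V=0 FIRE
t=1: input=3 -> V=0 FIRE
t=2: input=0 -> V=0
t=3: input=5 -> V=0 FIRE
t=4: input=3 -> V=0 FIRE
t=5: input=5 -> V=0 FIRE
t=6: input=2 -> V=0 FIRE
t=7: input=4 -> V=0 FIRE
t=8: input=2 -> V=0 FIRE
t=9: input=2 -> V=0 FIRE
t=10: input=0 -> V=0

Answer: 0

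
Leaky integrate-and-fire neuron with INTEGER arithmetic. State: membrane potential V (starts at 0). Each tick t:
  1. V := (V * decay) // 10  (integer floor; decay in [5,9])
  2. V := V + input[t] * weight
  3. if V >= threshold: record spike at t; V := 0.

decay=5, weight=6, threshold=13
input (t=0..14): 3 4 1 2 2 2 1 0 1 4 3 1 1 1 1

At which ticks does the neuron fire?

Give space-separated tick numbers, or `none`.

Answer: 0 1 3 5 9 10

Derivation:
t=0: input=3 -> V=0 FIRE
t=1: input=4 -> V=0 FIRE
t=2: input=1 -> V=6
t=3: input=2 -> V=0 FIRE
t=4: input=2 -> V=12
t=5: input=2 -> V=0 FIRE
t=6: input=1 -> V=6
t=7: input=0 -> V=3
t=8: input=1 -> V=7
t=9: input=4 -> V=0 FIRE
t=10: input=3 -> V=0 FIRE
t=11: input=1 -> V=6
t=12: input=1 -> V=9
t=13: input=1 -> V=10
t=14: input=1 -> V=11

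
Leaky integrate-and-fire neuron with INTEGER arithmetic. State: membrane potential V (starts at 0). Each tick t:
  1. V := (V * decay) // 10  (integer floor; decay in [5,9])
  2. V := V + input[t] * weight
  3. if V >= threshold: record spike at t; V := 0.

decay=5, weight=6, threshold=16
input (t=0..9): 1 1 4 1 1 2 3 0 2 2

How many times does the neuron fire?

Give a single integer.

t=0: input=1 -> V=6
t=1: input=1 -> V=9
t=2: input=4 -> V=0 FIRE
t=3: input=1 -> V=6
t=4: input=1 -> V=9
t=5: input=2 -> V=0 FIRE
t=6: input=3 -> V=0 FIRE
t=7: input=0 -> V=0
t=8: input=2 -> V=12
t=9: input=2 -> V=0 FIRE

Answer: 4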